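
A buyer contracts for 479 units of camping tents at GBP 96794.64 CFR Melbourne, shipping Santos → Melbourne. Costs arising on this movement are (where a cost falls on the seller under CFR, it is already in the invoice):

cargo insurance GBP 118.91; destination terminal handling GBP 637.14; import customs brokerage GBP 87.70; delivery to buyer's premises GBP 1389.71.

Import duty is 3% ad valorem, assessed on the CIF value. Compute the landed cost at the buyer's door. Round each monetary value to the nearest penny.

CFR: the seller pays costs through ocean freight to the destination port, but not insurance.
CIF value = CFR price + insurance = 96794.64 + 118.91 = 96913.55
Import duty = 96913.55 × 3% = 2907.41
Buyer bears: insurance 118.91 + destination terminal 637.14 + brokerage 87.70 + delivery 1389.71 + duty 2907.41 = 5140.87
Landed cost = invoice 96794.64 + 5140.87 = 101935.51

Total landed cost: GBP 101935.51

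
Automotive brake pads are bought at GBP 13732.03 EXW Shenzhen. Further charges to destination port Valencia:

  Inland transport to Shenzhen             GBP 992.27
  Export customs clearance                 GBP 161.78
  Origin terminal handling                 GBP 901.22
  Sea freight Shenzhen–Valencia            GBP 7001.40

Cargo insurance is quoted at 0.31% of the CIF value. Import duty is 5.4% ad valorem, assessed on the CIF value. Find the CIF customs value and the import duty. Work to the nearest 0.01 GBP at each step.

Let C be the CIF value. C = EXW price + pre-shipment costs + freight + 0.31% × C
C − 0.31% × C = 13732.03 + 992.27 + 161.78 + 901.22 + 7001.40
0.9969 × C = 22788.70
C = 22788.70 / 0.9969 = 22859.56
Insurance premium = 0.31% × 22859.56 = 70.86
Import duty = 22859.56 × 5.4% = 1234.42

CIF value: GBP 22859.56; import duty: GBP 1234.42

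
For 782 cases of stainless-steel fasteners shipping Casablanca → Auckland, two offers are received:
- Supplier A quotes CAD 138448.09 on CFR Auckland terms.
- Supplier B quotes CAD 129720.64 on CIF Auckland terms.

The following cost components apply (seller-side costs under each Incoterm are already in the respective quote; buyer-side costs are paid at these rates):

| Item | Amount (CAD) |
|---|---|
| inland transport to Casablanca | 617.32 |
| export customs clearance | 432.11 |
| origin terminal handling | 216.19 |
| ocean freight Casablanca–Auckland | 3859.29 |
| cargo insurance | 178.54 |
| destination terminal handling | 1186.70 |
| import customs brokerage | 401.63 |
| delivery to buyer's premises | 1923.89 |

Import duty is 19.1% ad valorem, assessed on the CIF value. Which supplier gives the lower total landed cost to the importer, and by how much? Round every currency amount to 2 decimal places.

Supplier A (CFR):
CIF value = CFR price + insurance = 138448.09 + 178.54 = 138626.63
Import duty = 138626.63 × 19.1% = 26477.69
Buyer bears (A): 178.54 + 1186.70 + 401.63 + 1923.89 = 3690.76
Landed cost (A) = invoice 138448.09 + 3690.76 + duty 26477.69 = 168616.54
Supplier B (CIF):
The CIF price already equals the CIF value: 129720.64
Import duty = 129720.64 × 19.1% = 24776.64
Buyer bears (B): 1186.70 + 401.63 + 1923.89 = 3512.22
Landed cost (B) = invoice 129720.64 + 3512.22 + duty 24776.64 = 158009.50
Difference = |168616.54 − 158009.50| = 10607.04

Supplier B is cheaper by CAD 10607.04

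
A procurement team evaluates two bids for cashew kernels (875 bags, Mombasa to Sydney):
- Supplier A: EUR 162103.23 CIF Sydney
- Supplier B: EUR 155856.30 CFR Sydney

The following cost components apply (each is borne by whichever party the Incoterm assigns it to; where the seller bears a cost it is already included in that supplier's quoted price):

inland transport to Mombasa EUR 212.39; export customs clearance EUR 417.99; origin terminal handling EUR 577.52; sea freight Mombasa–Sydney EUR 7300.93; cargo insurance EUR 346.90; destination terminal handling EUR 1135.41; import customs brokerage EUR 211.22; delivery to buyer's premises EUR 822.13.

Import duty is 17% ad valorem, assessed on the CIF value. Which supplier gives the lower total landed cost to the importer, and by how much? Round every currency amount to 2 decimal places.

Supplier A (CIF):
The CIF price already equals the CIF value: 162103.23
Import duty = 162103.23 × 17% = 27557.55
Buyer bears (A): 1135.41 + 211.22 + 822.13 = 2168.76
Landed cost (A) = invoice 162103.23 + 2168.76 + duty 27557.55 = 191829.54
Supplier B (CFR):
CIF value = CFR price + insurance = 155856.30 + 346.90 = 156203.20
Import duty = 156203.20 × 17% = 26554.54
Buyer bears (B): 346.90 + 1135.41 + 211.22 + 822.13 = 2515.66
Landed cost (B) = invoice 155856.30 + 2515.66 + duty 26554.54 = 184926.50
Difference = |191829.54 − 184926.50| = 6903.04

Supplier B is cheaper by EUR 6903.04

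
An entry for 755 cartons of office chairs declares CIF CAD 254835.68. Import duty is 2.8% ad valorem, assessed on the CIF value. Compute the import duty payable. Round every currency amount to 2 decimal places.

Import duty: CAD 7135.40

Import duty = 254835.68 × 2.8% = 7135.40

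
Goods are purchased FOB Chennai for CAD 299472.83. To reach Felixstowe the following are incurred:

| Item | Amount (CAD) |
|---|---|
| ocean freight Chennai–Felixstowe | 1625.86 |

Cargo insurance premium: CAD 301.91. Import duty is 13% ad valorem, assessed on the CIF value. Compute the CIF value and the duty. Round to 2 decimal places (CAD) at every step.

CIF value: CAD 301400.60; import duty: CAD 39182.08

CIF = FOB price + freight + insurance
CIF = 299472.83 + 1625.86 + 301.91 = 301400.60
Import duty = 301400.60 × 13% = 39182.08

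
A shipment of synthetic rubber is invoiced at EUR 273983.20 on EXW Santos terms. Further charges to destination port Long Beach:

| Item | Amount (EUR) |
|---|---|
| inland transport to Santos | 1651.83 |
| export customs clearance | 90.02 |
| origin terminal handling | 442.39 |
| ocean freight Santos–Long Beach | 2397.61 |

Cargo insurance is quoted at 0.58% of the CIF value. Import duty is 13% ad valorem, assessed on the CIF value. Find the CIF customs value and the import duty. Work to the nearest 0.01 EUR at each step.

Let C be the CIF value. C = EXW price + pre-shipment costs + freight + 0.58% × C
C − 0.58% × C = 273983.20 + 1651.83 + 90.02 + 442.39 + 2397.61
0.9942 × C = 278565.05
C = 278565.05 / 0.9942 = 280190.15
Insurance premium = 0.58% × 280190.15 = 1625.10
Import duty = 280190.15 × 13% = 36424.72

CIF value: EUR 280190.15; import duty: EUR 36424.72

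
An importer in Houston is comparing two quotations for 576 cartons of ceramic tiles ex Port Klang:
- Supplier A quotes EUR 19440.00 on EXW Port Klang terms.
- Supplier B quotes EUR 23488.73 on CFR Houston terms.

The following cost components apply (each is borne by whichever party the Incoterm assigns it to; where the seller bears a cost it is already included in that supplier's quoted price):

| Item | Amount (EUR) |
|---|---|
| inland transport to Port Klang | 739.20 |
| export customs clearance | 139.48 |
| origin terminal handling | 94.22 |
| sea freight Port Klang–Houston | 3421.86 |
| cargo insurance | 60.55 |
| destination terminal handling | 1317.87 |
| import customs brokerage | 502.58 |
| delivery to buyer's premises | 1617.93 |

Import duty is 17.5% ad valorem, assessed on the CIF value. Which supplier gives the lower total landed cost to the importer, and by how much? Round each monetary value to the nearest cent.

Supplier B is cheaper by EUR 406.59

Supplier A (EXW):
CIF value = EXW price + inland to port + export clearance + origin terminal + freight + insurance = 19440.00 + 739.20 + 139.48 + 94.22 + 3421.86 + 60.55 = 23895.31
Import duty = 23895.31 × 17.5% = 4181.68
Buyer bears (A): 739.20 + 139.48 + 94.22 + 3421.86 + 60.55 + 1317.87 + 502.58 + 1617.93 = 7893.69
Landed cost (A) = invoice 19440.00 + 7893.69 + duty 4181.68 = 31515.37
Supplier B (CFR):
CIF value = CFR price + insurance = 23488.73 + 60.55 = 23549.28
Import duty = 23549.28 × 17.5% = 4121.12
Buyer bears (B): 60.55 + 1317.87 + 502.58 + 1617.93 = 3498.93
Landed cost (B) = invoice 23488.73 + 3498.93 + duty 4121.12 = 31108.78
Difference = |31515.37 − 31108.78| = 406.59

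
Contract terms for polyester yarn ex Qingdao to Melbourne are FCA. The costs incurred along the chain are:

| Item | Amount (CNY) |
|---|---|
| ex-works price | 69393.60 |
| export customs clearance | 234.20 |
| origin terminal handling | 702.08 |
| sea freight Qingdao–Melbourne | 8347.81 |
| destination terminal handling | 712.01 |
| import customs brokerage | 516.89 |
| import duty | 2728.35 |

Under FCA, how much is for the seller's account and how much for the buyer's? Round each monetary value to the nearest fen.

Seller: CNY 69627.80; buyer: CNY 13007.14

FCA: the seller delivers export-cleared goods to the carrier; the buyer bears costs from that point.
Seller's account: goods 69393.60 + export clearance 234.20 = 69627.80
Buyer's account: origin terminal 702.08 + freight 8347.81 + destination terminal 712.01 + brokerage 516.89 + duty 2728.35 = 13007.14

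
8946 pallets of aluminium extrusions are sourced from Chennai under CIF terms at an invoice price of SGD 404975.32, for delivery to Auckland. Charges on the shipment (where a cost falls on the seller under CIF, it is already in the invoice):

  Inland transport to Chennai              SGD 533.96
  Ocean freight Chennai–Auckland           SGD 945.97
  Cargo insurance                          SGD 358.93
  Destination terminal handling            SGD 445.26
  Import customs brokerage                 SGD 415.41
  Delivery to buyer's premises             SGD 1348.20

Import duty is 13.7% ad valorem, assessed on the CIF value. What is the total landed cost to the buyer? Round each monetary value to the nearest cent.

CIF: the seller pays costs through ocean freight and marine insurance to the destination port.
Already in the invoice (seller's account under CIF): inland to port, freight, insurance — exclude.
The CIF price already equals the CIF value: 404975.32
Import duty = 404975.32 × 13.7% = 55481.62
Buyer bears: destination terminal 445.26 + brokerage 415.41 + delivery 1348.20 + duty 55481.62 = 57690.49
Landed cost = invoice 404975.32 + 57690.49 = 462665.81

Total landed cost: SGD 462665.81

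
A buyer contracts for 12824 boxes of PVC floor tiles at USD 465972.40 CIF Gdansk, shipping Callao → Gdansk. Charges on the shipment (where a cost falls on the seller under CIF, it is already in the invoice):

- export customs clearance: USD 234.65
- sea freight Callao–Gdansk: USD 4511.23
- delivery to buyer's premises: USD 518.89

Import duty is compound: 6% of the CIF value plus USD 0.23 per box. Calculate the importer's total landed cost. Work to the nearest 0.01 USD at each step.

CIF: the seller pays costs through ocean freight and marine insurance to the destination port.
Already in the invoice (seller's account under CIF): export clearance, freight — exclude.
The CIF price already equals the CIF value: 465972.40
Ad valorem component: 465972.40 × 6% = 27958.34
Specific component: 12824 × 0.23 = 2949.52
Import duty = 27958.34 + 2949.52 = 30907.86
Buyer bears: delivery 518.89 + duty 30907.86 = 31426.75
Landed cost = invoice 465972.40 + 31426.75 = 497399.15

Total landed cost: USD 497399.15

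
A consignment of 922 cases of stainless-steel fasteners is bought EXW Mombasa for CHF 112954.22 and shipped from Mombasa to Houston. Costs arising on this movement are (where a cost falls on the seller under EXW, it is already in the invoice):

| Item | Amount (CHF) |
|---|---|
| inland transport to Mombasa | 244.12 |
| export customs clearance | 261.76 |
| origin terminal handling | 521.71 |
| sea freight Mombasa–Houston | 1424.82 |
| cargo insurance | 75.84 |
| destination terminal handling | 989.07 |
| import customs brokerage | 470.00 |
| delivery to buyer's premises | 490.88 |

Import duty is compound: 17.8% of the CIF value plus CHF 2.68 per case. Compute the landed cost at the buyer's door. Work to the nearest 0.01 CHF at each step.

EXW: the seller makes goods available at their premises; the buyer bears all onward costs.
CIF value = EXW price + inland to port + export clearance + origin terminal + freight + insurance = 112954.22 + 244.12 + 261.76 + 521.71 + 1424.82 + 75.84 = 115482.47
Ad valorem component: 115482.47 × 17.8% = 20555.88
Specific component: 922 × 2.68 = 2470.96
Import duty = 20555.88 + 2470.96 = 23026.84
Buyer bears: inland to port 244.12 + export clearance 261.76 + origin terminal 521.71 + freight 1424.82 + insurance 75.84 + destination terminal 989.07 + brokerage 470.00 + delivery 490.88 + duty 23026.84 = 27505.04
Landed cost = invoice 112954.22 + 27505.04 = 140459.26

Total landed cost: CHF 140459.26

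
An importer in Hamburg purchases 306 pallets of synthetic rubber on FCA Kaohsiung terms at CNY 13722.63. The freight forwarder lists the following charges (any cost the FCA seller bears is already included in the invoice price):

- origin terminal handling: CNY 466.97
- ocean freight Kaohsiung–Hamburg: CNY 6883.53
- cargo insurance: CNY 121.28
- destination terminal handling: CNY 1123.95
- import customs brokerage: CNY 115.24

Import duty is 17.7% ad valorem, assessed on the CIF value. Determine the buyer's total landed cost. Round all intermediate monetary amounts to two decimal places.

Total landed cost: CNY 26185.01

FCA: the seller delivers export-cleared goods to the carrier; the buyer bears costs from that point.
CIF value = FCA price + origin terminal + freight + insurance = 13722.63 + 466.97 + 6883.53 + 121.28 = 21194.41
Import duty = 21194.41 × 17.7% = 3751.41
Buyer bears: origin terminal 466.97 + freight 6883.53 + insurance 121.28 + destination terminal 1123.95 + brokerage 115.24 + duty 3751.41 = 12462.38
Landed cost = invoice 13722.63 + 12462.38 = 26185.01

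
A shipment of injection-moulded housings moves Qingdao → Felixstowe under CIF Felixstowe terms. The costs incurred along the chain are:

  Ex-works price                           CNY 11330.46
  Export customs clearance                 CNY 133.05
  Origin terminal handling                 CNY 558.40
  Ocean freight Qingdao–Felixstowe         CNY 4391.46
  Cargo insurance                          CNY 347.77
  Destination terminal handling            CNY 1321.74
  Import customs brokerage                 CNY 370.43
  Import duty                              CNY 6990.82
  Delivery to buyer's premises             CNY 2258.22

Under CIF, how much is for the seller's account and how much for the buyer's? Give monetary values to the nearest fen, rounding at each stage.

Seller: CNY 16761.14; buyer: CNY 10941.21

CIF: the seller pays costs through ocean freight and marine insurance to the destination port.
Seller's account: goods 11330.46 + export clearance 133.05 + origin terminal 558.40 + freight 4391.46 + insurance 347.77 = 16761.14
Buyer's account: destination terminal 1321.74 + brokerage 370.43 + duty 6990.82 + delivery 2258.22 = 10941.21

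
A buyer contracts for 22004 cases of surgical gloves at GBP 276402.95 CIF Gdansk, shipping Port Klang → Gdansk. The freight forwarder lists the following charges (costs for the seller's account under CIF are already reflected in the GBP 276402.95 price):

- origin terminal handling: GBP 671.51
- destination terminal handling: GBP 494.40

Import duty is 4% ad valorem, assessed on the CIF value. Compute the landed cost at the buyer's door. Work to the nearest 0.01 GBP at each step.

CIF: the seller pays costs through ocean freight and marine insurance to the destination port.
Already in the invoice (seller's account under CIF): origin terminal — exclude.
The CIF price already equals the CIF value: 276402.95
Import duty = 276402.95 × 4% = 11056.12
Buyer bears: destination terminal 494.40 + duty 11056.12 = 11550.52
Landed cost = invoice 276402.95 + 11550.52 = 287953.47

Total landed cost: GBP 287953.47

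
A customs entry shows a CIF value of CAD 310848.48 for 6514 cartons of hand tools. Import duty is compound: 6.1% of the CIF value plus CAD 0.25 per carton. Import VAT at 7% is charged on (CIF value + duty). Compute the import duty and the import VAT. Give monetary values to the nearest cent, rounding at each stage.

Ad valorem component: 310848.48 × 6.1% = 18961.76
Specific component: 6514 × 0.25 = 1628.50
Import duty = 18961.76 + 1628.50 = 20590.26
VAT base = CIF + duty = 310848.48 + 20590.26 = 331438.74
Import VAT = 331438.74 × 7% = 23200.71

Import duty: CAD 20590.26; import VAT: CAD 23200.71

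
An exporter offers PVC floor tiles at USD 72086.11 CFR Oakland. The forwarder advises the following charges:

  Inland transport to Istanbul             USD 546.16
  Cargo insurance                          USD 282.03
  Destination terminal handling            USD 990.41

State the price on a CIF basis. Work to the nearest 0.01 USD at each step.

CIF price: USD 72368.14

Not relevant to the conversion: inland to port — on the seller under both CFR and CIF; already in the CFR price and stays in the CIF price. destination terminal — on the buyer under both terms; not part of either seller's price.
From CFR to CIF, the seller additionally bears: insurance.
CIF price = 72086.11 + 282.03 = 72368.14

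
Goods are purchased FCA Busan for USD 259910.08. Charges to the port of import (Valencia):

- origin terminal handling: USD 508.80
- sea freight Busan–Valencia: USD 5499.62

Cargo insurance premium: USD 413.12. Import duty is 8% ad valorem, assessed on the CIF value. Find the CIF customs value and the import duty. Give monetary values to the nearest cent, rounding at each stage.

CIF = FCA price + pre-shipment costs + freight + insurance
CIF = 259910.08 + 508.80 + 5499.62 + 413.12 = 266331.62
Import duty = 266331.62 × 8% = 21306.53

CIF value: USD 266331.62; import duty: USD 21306.53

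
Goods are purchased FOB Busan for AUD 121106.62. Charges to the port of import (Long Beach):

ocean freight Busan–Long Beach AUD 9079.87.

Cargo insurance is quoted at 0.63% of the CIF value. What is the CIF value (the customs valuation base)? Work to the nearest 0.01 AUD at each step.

CIF value: AUD 131011.86

Let C be the CIF value. C = FOB price + freight + 0.63% × C
C − 0.63% × C = 121106.62 + 9079.87
0.9937 × C = 130186.49
C = 130186.49 / 0.9937 = 131011.86
Insurance premium = 0.63% × 131011.86 = 825.37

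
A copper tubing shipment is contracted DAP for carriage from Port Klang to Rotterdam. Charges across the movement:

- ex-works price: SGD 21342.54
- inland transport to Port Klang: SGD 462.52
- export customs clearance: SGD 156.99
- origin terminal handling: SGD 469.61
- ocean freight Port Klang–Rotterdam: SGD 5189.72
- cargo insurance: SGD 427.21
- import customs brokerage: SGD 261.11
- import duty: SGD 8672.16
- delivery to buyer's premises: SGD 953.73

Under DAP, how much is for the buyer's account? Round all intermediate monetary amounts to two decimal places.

DAP: the seller bears all costs to the named destination except import duty and clearance.
Seller's account: goods 21342.54 + inland to port 462.52 + export clearance 156.99 + origin terminal 469.61 + freight 5189.72 + insurance 427.21 + delivery 953.73 = 29002.32
Buyer's account: brokerage 261.11 + duty 8672.16 = 8933.27

Buyer's account: SGD 8933.27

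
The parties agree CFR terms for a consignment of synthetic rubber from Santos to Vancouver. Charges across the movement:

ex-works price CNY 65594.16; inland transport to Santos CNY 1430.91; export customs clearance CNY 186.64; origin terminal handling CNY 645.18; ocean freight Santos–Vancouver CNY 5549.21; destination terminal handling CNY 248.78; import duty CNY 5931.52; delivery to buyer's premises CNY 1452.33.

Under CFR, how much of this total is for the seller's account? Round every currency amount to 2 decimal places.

CFR: the seller pays costs through ocean freight to the destination port, but not insurance.
Seller's account: goods 65594.16 + inland to port 1430.91 + export clearance 186.64 + origin terminal 645.18 + freight 5549.21 = 73406.10
Buyer's account: destination terminal 248.78 + duty 5931.52 + delivery 1452.33 = 7632.63

Seller's account: CNY 73406.10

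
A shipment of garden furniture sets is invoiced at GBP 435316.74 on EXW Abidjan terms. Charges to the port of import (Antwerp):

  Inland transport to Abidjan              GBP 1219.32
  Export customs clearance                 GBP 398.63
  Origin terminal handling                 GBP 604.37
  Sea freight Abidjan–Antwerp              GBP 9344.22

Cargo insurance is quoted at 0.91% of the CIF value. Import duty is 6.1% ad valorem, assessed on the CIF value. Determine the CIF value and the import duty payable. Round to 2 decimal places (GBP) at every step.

Let C be the CIF value. C = EXW price + pre-shipment costs + freight + 0.91% × C
C − 0.91% × C = 435316.74 + 1219.32 + 398.63 + 604.37 + 9344.22
0.9909 × C = 446883.28
C = 446883.28 / 0.9909 = 450987.26
Insurance premium = 0.91% × 450987.26 = 4103.98
Import duty = 450987.26 × 6.1% = 27510.22

CIF value: GBP 450987.26; import duty: GBP 27510.22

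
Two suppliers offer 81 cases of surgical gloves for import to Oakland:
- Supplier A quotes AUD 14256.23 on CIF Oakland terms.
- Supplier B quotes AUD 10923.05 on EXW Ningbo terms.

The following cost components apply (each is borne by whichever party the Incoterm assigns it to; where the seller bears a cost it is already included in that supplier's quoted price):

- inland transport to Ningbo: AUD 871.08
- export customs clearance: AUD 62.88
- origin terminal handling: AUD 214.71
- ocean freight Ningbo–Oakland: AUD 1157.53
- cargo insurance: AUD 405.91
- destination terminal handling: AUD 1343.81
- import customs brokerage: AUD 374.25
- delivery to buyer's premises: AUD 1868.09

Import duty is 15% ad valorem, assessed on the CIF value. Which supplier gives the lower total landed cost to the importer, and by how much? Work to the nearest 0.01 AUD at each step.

Supplier A (CIF):
The CIF price already equals the CIF value: 14256.23
Import duty = 14256.23 × 15% = 2138.43
Buyer bears (A): 1343.81 + 374.25 + 1868.09 = 3586.15
Landed cost (A) = invoice 14256.23 + 3586.15 + duty 2138.43 = 19980.81
Supplier B (EXW):
CIF value = EXW price + inland to port + export clearance + origin terminal + freight + insurance = 10923.05 + 871.08 + 62.88 + 214.71 + 1157.53 + 405.91 = 13635.16
Import duty = 13635.16 × 15% = 2045.27
Buyer bears (B): 871.08 + 62.88 + 214.71 + 1157.53 + 405.91 + 1343.81 + 374.25 + 1868.09 = 6298.26
Landed cost (B) = invoice 10923.05 + 6298.26 + duty 2045.27 = 19266.58
Difference = |19980.81 − 19266.58| = 714.23

Supplier B is cheaper by AUD 714.23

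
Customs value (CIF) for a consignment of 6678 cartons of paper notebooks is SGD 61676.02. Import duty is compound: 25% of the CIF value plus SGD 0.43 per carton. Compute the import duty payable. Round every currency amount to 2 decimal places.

Ad valorem component: 61676.02 × 25% = 15419.01
Specific component: 6678 × 0.43 = 2871.54
Import duty = 15419.01 + 2871.54 = 18290.55

Import duty: SGD 18290.55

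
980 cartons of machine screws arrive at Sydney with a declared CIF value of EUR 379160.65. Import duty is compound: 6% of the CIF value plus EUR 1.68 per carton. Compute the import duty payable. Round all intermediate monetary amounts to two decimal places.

Import duty: EUR 24396.04

Ad valorem component: 379160.65 × 6% = 22749.64
Specific component: 980 × 1.68 = 1646.40
Import duty = 22749.64 + 1646.40 = 24396.04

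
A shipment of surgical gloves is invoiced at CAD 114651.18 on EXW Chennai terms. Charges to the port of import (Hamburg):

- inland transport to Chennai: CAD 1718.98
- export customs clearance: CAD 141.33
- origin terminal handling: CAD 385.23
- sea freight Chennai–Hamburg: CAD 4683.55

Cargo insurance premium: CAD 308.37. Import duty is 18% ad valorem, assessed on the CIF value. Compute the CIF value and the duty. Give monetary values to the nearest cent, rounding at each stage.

CIF = EXW price + pre-shipment costs + freight + insurance
CIF = 114651.18 + 1718.98 + 141.33 + 385.23 + 4683.55 + 308.37 = 121888.64
Import duty = 121888.64 × 18% = 21939.96

CIF value: CAD 121888.64; import duty: CAD 21939.96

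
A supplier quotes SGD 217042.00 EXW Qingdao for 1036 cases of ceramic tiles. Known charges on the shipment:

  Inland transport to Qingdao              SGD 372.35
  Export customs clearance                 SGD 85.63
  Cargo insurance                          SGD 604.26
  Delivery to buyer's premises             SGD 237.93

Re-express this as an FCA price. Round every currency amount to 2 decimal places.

FCA price: SGD 217499.98

Not relevant to the conversion: insurance, delivery — on the buyer under both terms; not part of either seller's price.
From EXW to FCA, the seller additionally bears: inland to port, export clearance.
FCA price = 217042.00 + 372.35 + 85.63 = 217499.98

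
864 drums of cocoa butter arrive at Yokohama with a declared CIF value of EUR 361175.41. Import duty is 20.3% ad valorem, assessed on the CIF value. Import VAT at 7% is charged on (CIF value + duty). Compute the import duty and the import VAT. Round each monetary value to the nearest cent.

Import duty: EUR 73318.61; import VAT: EUR 30414.58

Import duty = 361175.41 × 20.3% = 73318.61
VAT base = CIF + duty = 361175.41 + 73318.61 = 434494.02
Import VAT = 434494.02 × 7% = 30414.58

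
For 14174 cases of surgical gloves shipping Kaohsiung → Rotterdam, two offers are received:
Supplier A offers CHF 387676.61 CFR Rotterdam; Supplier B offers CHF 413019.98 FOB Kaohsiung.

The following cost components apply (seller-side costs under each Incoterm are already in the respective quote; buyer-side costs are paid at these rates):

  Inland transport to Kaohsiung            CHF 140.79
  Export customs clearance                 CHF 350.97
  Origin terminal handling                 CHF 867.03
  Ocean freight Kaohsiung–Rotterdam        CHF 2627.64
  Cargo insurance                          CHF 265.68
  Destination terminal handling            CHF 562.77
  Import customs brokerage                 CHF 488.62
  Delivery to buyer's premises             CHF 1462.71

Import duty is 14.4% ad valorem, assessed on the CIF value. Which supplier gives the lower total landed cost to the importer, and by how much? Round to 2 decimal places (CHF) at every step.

Supplier A is cheaper by CHF 31998.84

Supplier A (CFR):
CIF value = CFR price + insurance = 387676.61 + 265.68 = 387942.29
Import duty = 387942.29 × 14.4% = 55863.69
Buyer bears (A): 265.68 + 562.77 + 488.62 + 1462.71 = 2779.78
Landed cost (A) = invoice 387676.61 + 2779.78 + duty 55863.69 = 446320.08
Supplier B (FOB):
CIF value = FOB price + freight + insurance = 413019.98 + 2627.64 + 265.68 = 415913.30
Import duty = 415913.30 × 14.4% = 59891.52
Buyer bears (B): 2627.64 + 265.68 + 562.77 + 488.62 + 1462.71 = 5407.42
Landed cost (B) = invoice 413019.98 + 5407.42 + duty 59891.52 = 478318.92
Difference = |446320.08 − 478318.92| = 31998.84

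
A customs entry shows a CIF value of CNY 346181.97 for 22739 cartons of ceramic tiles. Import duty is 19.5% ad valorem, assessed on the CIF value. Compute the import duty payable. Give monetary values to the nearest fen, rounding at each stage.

Import duty = 346181.97 × 19.5% = 67505.48

Import duty: CNY 67505.48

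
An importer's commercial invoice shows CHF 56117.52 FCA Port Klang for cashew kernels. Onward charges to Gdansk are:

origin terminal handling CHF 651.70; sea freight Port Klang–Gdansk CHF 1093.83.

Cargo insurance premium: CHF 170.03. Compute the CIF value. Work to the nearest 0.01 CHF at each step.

CIF value: CHF 58033.08

CIF = FCA price + pre-shipment costs + freight + insurance
CIF = 56117.52 + 651.70 + 1093.83 + 170.03 = 58033.08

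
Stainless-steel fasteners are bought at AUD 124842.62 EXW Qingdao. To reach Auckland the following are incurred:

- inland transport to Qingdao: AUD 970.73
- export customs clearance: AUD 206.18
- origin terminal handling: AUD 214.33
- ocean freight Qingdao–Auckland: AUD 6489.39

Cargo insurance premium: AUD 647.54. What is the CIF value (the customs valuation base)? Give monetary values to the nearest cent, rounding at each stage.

CIF = EXW price + pre-shipment costs + freight + insurance
CIF = 124842.62 + 970.73 + 206.18 + 214.33 + 6489.39 + 647.54 = 133370.79

CIF value: AUD 133370.79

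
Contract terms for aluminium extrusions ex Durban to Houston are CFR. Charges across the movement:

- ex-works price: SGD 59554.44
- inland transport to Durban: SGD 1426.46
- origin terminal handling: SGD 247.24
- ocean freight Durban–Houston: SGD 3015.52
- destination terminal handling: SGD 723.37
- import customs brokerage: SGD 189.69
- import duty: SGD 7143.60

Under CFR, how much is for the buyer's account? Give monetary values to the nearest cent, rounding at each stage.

Buyer's account: SGD 8056.66

CFR: the seller pays costs through ocean freight to the destination port, but not insurance.
Seller's account: goods 59554.44 + inland to port 1426.46 + origin terminal 247.24 + freight 3015.52 = 64243.66
Buyer's account: destination terminal 723.37 + brokerage 189.69 + duty 7143.60 = 8056.66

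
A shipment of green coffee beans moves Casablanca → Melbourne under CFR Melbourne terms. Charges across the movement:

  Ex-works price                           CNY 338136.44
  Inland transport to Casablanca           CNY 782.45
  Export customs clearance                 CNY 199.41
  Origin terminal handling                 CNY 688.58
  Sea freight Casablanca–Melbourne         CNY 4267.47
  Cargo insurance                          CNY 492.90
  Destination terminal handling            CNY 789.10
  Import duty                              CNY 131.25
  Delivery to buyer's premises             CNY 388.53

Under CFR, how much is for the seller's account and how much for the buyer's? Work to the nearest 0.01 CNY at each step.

CFR: the seller pays costs through ocean freight to the destination port, but not insurance.
Seller's account: goods 338136.44 + inland to port 782.45 + export clearance 199.41 + origin terminal 688.58 + freight 4267.47 = 344074.35
Buyer's account: insurance 492.90 + destination terminal 789.10 + duty 131.25 + delivery 388.53 = 1801.78

Seller: CNY 344074.35; buyer: CNY 1801.78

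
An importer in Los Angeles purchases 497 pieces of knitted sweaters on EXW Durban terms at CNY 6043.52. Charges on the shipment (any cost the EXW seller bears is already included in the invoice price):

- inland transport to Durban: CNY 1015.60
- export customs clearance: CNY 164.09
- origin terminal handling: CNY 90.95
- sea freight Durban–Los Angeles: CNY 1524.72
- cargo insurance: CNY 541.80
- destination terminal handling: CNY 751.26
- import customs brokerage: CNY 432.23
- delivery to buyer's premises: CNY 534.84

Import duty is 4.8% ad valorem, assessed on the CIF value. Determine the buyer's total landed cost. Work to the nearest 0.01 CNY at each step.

EXW: the seller makes goods available at their premises; the buyer bears all onward costs.
CIF value = EXW price + inland to port + export clearance + origin terminal + freight + insurance = 6043.52 + 1015.60 + 164.09 + 90.95 + 1524.72 + 541.80 = 9380.68
Import duty = 9380.68 × 4.8% = 450.27
Buyer bears: inland to port 1015.60 + export clearance 164.09 + origin terminal 90.95 + freight 1524.72 + insurance 541.80 + destination terminal 751.26 + brokerage 432.23 + delivery 534.84 + duty 450.27 = 5505.76
Landed cost = invoice 6043.52 + 5505.76 = 11549.28

Total landed cost: CNY 11549.28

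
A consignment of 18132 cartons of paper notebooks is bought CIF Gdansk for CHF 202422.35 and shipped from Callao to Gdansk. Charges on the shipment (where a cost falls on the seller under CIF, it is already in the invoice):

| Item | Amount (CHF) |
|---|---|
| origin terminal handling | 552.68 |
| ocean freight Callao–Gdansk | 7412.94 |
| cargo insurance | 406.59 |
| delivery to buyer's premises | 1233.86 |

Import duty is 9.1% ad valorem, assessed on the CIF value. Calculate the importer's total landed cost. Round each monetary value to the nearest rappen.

Total landed cost: CHF 222076.64

CIF: the seller pays costs through ocean freight and marine insurance to the destination port.
Already in the invoice (seller's account under CIF): origin terminal, freight, insurance — exclude.
The CIF price already equals the CIF value: 202422.35
Import duty = 202422.35 × 9.1% = 18420.43
Buyer bears: delivery 1233.86 + duty 18420.43 = 19654.29
Landed cost = invoice 202422.35 + 19654.29 = 222076.64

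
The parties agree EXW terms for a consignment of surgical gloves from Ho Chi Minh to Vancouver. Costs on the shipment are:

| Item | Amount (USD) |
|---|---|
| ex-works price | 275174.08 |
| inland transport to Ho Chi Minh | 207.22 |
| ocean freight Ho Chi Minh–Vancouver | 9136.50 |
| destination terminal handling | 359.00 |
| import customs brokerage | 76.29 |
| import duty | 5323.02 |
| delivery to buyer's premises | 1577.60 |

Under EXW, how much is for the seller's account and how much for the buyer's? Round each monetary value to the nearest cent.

Seller: USD 275174.08; buyer: USD 16679.63

EXW: the seller makes goods available at their premises; the buyer bears all onward costs.
Seller's account: goods 275174.08 = 275174.08
Buyer's account: inland to port 207.22 + freight 9136.50 + destination terminal 359.00 + brokerage 76.29 + duty 5323.02 + delivery 1577.60 = 16679.63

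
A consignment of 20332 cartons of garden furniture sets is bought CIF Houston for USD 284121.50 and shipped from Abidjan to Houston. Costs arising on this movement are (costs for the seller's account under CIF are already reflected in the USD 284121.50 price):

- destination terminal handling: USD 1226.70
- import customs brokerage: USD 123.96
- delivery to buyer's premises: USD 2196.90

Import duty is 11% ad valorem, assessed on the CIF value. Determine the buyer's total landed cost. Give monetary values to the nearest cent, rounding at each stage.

Total landed cost: USD 318922.43

CIF: the seller pays costs through ocean freight and marine insurance to the destination port.
The CIF price already equals the CIF value: 284121.50
Import duty = 284121.50 × 11% = 31253.37
Buyer bears: destination terminal 1226.70 + brokerage 123.96 + delivery 2196.90 + duty 31253.37 = 34800.93
Landed cost = invoice 284121.50 + 34800.93 = 318922.43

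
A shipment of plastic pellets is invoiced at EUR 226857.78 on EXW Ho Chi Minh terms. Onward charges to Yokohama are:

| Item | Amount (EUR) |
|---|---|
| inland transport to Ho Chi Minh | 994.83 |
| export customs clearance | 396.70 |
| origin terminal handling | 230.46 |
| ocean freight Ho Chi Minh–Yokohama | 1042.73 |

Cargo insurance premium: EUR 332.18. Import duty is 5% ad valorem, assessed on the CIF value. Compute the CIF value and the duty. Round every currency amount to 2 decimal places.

CIF value: EUR 229854.68; import duty: EUR 11492.73

CIF = EXW price + pre-shipment costs + freight + insurance
CIF = 226857.78 + 994.83 + 396.70 + 230.46 + 1042.73 + 332.18 = 229854.68
Import duty = 229854.68 × 5% = 11492.73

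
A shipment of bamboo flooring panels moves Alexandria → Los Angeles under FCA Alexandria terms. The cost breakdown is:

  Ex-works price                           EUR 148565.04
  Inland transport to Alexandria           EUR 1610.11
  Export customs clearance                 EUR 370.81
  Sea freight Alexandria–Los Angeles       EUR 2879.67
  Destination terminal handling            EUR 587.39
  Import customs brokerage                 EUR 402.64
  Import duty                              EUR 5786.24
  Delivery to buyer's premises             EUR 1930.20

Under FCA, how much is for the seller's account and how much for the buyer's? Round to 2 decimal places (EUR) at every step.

FCA: the seller delivers export-cleared goods to the carrier; the buyer bears costs from that point.
Seller's account: goods 148565.04 + inland to port 1610.11 + export clearance 370.81 = 150545.96
Buyer's account: freight 2879.67 + destination terminal 587.39 + brokerage 402.64 + duty 5786.24 + delivery 1930.20 = 11586.14

Seller: EUR 150545.96; buyer: EUR 11586.14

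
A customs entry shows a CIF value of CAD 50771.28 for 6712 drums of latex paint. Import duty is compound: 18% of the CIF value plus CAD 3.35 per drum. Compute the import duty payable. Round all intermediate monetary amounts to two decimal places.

Ad valorem component: 50771.28 × 18% = 9138.83
Specific component: 6712 × 3.35 = 22485.20
Import duty = 9138.83 + 22485.20 = 31624.03

Import duty: CAD 31624.03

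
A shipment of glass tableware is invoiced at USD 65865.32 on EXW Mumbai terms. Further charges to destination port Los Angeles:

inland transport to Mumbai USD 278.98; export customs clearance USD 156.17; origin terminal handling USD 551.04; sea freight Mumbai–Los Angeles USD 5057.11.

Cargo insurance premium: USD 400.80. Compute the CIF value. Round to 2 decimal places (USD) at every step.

CIF value: USD 72309.42

CIF = EXW price + pre-shipment costs + freight + insurance
CIF = 65865.32 + 278.98 + 156.17 + 551.04 + 5057.11 + 400.80 = 72309.42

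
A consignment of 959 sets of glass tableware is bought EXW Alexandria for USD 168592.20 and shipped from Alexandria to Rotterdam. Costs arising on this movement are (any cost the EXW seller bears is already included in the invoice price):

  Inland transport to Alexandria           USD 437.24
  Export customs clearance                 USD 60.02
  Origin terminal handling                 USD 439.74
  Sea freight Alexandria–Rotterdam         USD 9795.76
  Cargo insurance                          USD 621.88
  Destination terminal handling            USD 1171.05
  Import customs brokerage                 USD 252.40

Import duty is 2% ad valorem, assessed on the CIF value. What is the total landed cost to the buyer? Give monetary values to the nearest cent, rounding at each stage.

EXW: the seller makes goods available at their premises; the buyer bears all onward costs.
CIF value = EXW price + inland to port + export clearance + origin terminal + freight + insurance = 168592.20 + 437.24 + 60.02 + 439.74 + 9795.76 + 621.88 = 179946.84
Import duty = 179946.84 × 2% = 3598.94
Buyer bears: inland to port 437.24 + export clearance 60.02 + origin terminal 439.74 + freight 9795.76 + insurance 621.88 + destination terminal 1171.05 + brokerage 252.40 + duty 3598.94 = 16377.03
Landed cost = invoice 168592.20 + 16377.03 = 184969.23

Total landed cost: USD 184969.23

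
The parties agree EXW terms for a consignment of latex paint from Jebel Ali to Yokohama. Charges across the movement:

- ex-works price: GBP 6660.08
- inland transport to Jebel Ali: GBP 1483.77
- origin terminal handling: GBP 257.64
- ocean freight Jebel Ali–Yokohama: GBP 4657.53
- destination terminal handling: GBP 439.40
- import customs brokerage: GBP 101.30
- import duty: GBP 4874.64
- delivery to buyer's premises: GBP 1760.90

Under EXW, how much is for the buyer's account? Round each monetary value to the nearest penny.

Buyer's account: GBP 13575.18

EXW: the seller makes goods available at their premises; the buyer bears all onward costs.
Seller's account: goods 6660.08 = 6660.08
Buyer's account: inland to port 1483.77 + origin terminal 257.64 + freight 4657.53 + destination terminal 439.40 + brokerage 101.30 + duty 4874.64 + delivery 1760.90 = 13575.18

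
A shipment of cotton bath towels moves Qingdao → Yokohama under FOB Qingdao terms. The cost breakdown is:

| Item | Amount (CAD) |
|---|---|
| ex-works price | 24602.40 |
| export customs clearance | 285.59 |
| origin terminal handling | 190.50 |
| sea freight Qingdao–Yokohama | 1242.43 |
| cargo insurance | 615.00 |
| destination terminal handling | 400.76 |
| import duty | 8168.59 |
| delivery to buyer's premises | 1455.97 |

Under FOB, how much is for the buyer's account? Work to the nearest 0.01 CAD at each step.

Buyer's account: CAD 11882.75

FOB: the seller bears costs until goods are on board at the origin port; the buyer bears freight, insurance and all costs thereafter.
Seller's account: goods 24602.40 + export clearance 285.59 + origin terminal 190.50 = 25078.49
Buyer's account: freight 1242.43 + insurance 615.00 + destination terminal 400.76 + duty 8168.59 + delivery 1455.97 = 11882.75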